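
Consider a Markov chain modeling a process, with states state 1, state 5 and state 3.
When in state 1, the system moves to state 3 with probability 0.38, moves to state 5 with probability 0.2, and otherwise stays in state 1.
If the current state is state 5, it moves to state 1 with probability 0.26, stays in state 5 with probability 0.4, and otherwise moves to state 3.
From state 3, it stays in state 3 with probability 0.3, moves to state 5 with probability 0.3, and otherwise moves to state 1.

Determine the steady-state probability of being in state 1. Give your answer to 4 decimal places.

0.3664

Let the stationary distribution be π with π = πP and π_1 + π_2 + π_3 = 1.
π_1 = 0.42·π_1 + 0.26·π_2 + 0.4·π_3
π_2 = 0.2·π_1 + 0.4·π_2 + 0.3·π_3
Solving with the normalization constraint gives π = (0.3664, 0.2926, 0.3410).
So the stationary probability of state 1 is 0.3664.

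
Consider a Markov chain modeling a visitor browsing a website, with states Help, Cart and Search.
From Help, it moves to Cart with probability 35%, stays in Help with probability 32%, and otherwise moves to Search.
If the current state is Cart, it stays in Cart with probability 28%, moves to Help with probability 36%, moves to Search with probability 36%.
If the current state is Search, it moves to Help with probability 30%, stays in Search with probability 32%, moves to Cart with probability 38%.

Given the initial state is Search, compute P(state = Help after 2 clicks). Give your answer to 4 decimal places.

Sum over the intermediate state after 1 click:
P = P(Search→Help)·P(Help→Help) + P(Search→Cart)·P(Cart→Help) + P(Search→Search)·P(Search→Help)
  = 0.3×0.32 + 0.38×0.36 + 0.32×0.3
  = 0.0960 + 0.1368 + 0.0960 = 0.3288

0.3288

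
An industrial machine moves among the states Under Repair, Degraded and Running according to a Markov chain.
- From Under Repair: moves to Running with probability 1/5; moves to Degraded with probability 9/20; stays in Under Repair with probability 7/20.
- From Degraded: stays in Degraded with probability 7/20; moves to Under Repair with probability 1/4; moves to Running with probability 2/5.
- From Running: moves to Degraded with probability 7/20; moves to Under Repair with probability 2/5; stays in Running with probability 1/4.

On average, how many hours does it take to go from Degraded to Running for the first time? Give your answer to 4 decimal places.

Let t(s) be the expected number of hours to first reach Running from state s, with t(Running) = 0. Conditioning on the first hour:
t(Under Repair) = 1 + 0.35·t(Under Repair) + 0.45·t(Degraded)
t(Degraded) = 1 + 0.25·t(Under Repair) + 0.35·t(Degraded)
Solving: t(Under Repair) = 3.5484, t(Degraded) = 2.9032.
Expected hours from Degraded to Running: 2.9032.

2.9032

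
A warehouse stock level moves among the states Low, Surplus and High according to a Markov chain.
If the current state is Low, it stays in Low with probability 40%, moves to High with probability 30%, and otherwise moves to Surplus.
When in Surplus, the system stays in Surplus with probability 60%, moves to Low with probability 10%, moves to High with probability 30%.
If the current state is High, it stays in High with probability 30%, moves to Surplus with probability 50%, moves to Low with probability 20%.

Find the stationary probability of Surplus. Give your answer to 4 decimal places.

Let the stationary distribution be π with π = πP and π_1 + π_2 + π_3 = 1.
π_1 = 0.4·π_1 + 0.1·π_2 + 0.2·π_3
π_2 = 0.3·π_1 + 0.6·π_2 + 0.5·π_3
Solving with the normalization constraint gives π = (0.1857, 0.5143, 0.3000).
So the stationary probability of Surplus is 0.5143.

0.5143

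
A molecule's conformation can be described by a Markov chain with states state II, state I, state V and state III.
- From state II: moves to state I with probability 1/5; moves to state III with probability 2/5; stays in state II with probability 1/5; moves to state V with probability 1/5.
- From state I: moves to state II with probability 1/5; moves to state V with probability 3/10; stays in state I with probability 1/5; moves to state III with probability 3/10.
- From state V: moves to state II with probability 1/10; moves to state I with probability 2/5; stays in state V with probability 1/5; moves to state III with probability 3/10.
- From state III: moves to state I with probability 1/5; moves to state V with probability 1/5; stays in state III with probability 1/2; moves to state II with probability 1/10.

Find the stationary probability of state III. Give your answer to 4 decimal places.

Let the stationary distribution be π with π = πP and π_1 + π_2 + π_3 + π_4 = 1.
π_1 = 0.2·π_1 + 0.2·π_2 + 0.1·π_3 + 0.1·π_4
π_2 = 0.2·π_1 + 0.2·π_2 + 0.4·π_3 + 0.2·π_4
π_3 = 0.2·π_1 + 0.3·π_2 + 0.2·π_3 + 0.2·π_4
Solving with the normalization constraint gives π = (0.1383, 0.2449, 0.2245, 0.3923).
So the stationary probability of state III is 0.3923.

0.3923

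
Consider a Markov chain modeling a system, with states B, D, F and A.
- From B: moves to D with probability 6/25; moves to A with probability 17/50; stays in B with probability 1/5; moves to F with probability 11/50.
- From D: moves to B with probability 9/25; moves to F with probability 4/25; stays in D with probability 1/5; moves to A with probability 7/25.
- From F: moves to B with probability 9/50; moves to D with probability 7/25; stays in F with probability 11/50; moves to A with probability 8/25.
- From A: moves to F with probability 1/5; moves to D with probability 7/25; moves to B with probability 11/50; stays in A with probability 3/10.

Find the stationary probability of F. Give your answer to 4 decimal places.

Let the stationary distribution be π with π = πP and π_1 + π_2 + π_3 + π_4 = 1.
π_1 = 0.2·π_1 + 0.36·π_2 + 0.18·π_3 + 0.22·π_4
π_2 = 0.24·π_1 + 0.2·π_2 + 0.28·π_3 + 0.28·π_4
π_3 = 0.22·π_1 + 0.16·π_2 + 0.22·π_3 + 0.2·π_4
Solving with the normalization constraint gives π = (0.2422, 0.2503, 0.1988, 0.3087).
So the stationary probability of F is 0.1988.

0.1988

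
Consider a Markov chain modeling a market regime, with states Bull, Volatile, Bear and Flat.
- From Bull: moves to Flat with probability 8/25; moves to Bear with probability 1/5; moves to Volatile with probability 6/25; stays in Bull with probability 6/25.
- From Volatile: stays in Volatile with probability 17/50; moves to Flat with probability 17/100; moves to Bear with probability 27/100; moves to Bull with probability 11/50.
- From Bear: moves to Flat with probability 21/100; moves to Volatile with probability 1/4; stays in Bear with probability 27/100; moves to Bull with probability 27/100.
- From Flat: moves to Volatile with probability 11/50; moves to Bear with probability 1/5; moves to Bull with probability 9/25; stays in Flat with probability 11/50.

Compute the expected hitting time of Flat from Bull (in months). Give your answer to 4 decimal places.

3.9413

Let t(s) be the expected number of months to first reach Flat from state s, with t(Flat) = 0. Conditioning on the first month:
t(Bull) = 1 + 0.24·t(Bull) + 0.24·t(Volatile) + 0.2·t(Bear)
t(Volatile) = 1 + 0.22·t(Bull) + 0.34·t(Volatile) + 0.27·t(Bear)
t(Bear) = 1 + 0.27·t(Bull) + 0.25·t(Volatile) + 0.27·t(Bear)
Solving: t(Bull) = 3.9413, t(Volatile) = 4.6350, t(Bear) = 4.4150.
Expected months from Bull to Flat: 3.9413.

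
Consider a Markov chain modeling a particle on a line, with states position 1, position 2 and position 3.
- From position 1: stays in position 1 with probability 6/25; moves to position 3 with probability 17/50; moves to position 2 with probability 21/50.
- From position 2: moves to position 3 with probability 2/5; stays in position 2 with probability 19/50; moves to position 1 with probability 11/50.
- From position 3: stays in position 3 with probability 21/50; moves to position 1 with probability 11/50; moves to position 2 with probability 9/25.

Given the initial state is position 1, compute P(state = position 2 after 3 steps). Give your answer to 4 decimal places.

Propagate the distribution vector 3 steps from position 1.
After 0 steps: (1.0000, 0.0000, 0.0000)
After 1 step: (0.2400, 0.4200, 0.3400)
After 2 steps: (0.2248, 0.3828, 0.3924)
After 3 steps: (0.2245, 0.3811, 0.3944)
P(in position 2 after 3 steps) = 0.3811

0.3811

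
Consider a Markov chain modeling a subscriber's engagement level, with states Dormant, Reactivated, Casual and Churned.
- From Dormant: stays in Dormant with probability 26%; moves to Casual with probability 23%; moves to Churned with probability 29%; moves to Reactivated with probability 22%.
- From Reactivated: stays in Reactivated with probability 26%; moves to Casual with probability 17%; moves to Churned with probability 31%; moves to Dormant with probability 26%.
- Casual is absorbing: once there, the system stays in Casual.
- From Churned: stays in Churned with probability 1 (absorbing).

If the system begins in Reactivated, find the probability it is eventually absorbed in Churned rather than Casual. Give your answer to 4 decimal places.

Let h(s) be the probability of absorption at Churned starting from transient state s. Then h(Churned) = 1 and h(Casual) = 0. By first-step analysis:
h(Dormant) = 0.26·h(Dormant) + 0.22·h(Reactivated) + 0.23·0 + 0.29·1
h(Reactivated) = 0.26·h(Dormant) + 0.26·h(Reactivated) + 0.17·0 + 0.31·1
Solving: h(Dormant) = 0.5767, h(Reactivated) = 0.6215.
Starting from Reactivated, the probability is 0.6215.

0.6215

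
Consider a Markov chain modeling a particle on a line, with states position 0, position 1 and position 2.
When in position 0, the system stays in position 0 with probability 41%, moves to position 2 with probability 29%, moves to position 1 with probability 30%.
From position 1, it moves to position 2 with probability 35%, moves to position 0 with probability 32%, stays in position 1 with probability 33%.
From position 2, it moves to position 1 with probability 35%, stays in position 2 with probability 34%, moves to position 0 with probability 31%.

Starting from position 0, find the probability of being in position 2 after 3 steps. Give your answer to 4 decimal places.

Propagate the distribution vector 3 steps from position 0.
After 0 steps: (1.0000, 0.0000, 0.0000)
After 1 step: (0.4100, 0.3000, 0.2900)
After 2 steps: (0.3540, 0.3235, 0.3225)
After 3 steps: (0.3486, 0.3258, 0.3255)
P(in position 2 after 3 steps) = 0.3255

0.3255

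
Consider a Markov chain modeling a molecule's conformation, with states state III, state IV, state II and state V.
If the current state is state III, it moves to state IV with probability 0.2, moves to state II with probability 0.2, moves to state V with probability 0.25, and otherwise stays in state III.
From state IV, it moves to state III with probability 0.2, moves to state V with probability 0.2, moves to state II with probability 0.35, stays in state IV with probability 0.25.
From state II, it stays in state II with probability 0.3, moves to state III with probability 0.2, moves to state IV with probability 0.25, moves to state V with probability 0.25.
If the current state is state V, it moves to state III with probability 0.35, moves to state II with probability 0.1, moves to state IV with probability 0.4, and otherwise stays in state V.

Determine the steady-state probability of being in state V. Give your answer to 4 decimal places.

Let the stationary distribution be π with π = πP and π_1 + π_2 + π_3 + π_4 = 1.
π_1 = 0.35·π_1 + 0.2·π_2 + 0.2·π_3 + 0.35·π_4
π_2 = 0.2·π_1 + 0.25·π_2 + 0.25·π_3 + 0.4·π_4
π_3 = 0.2·π_1 + 0.35·π_2 + 0.3·π_3 + 0.1·π_4
Solving with the normalization constraint gives π = (0.2732, 0.2686, 0.2431, 0.2151).
So the stationary probability of state V is 0.2151.

0.2151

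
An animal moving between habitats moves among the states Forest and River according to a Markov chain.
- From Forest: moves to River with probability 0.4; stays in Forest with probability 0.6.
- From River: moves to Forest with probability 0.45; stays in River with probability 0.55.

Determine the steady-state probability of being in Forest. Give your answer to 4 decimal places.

0.5294

Let the stationary distribution be π with π = πP and π_1 + π_2 = 1.
π_1 = 0.6·π_1 + 0.45·π_2
Solving with the normalization constraint gives π = (0.5294, 0.4706).
So the stationary probability of Forest is 0.5294.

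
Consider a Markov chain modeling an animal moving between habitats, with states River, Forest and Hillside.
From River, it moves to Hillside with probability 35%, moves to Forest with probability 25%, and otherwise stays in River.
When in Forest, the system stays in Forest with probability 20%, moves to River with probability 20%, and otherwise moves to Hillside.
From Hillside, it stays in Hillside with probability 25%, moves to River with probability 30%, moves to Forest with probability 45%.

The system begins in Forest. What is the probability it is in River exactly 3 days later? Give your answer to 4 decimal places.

Propagate the distribution vector 3 days from Forest.
After 0 days: (0.0000, 1.0000, 0.0000)
After 1 day: (0.2000, 0.2000, 0.6000)
After 2 days: (0.3000, 0.3600, 0.3400)
After 3 days: (0.2940, 0.3000, 0.4060)
P(in River after 3 days) = 0.2940

0.2940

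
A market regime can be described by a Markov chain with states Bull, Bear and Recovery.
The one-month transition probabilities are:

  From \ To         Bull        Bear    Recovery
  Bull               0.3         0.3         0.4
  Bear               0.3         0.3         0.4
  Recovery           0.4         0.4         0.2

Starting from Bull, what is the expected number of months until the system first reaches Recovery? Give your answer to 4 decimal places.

2.5000

Let t(s) be the expected number of months to first reach Recovery from state s, with t(Recovery) = 0. Conditioning on the first month:
t(Bull) = 1 + 0.3·t(Bull) + 0.3·t(Bear)
t(Bear) = 1 + 0.3·t(Bull) + 0.3·t(Bear)
Solving: t(Bull) = 2.5000, t(Bear) = 2.5000.
Expected months from Bull to Recovery: 2.5000.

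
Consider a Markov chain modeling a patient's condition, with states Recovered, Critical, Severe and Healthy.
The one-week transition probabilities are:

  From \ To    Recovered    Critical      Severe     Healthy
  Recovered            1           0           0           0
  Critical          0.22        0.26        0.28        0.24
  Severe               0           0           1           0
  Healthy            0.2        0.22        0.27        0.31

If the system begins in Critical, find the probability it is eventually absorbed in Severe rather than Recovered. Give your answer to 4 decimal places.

0.5636

Let h(s) be the probability of absorption at Severe starting from transient state s. Then h(Severe) = 1 and h(Recovered) = 0. By first-step analysis:
h(Critical) = 0.22·0 + 0.26·h(Critical) + 0.28·1 + 0.24·h(Healthy)
h(Healthy) = 0.2·0 + 0.22·h(Critical) + 0.27·1 + 0.31·h(Healthy)
Solving: h(Critical) = 0.5636, h(Healthy) = 0.5710.
Starting from Critical, the probability is 0.5636.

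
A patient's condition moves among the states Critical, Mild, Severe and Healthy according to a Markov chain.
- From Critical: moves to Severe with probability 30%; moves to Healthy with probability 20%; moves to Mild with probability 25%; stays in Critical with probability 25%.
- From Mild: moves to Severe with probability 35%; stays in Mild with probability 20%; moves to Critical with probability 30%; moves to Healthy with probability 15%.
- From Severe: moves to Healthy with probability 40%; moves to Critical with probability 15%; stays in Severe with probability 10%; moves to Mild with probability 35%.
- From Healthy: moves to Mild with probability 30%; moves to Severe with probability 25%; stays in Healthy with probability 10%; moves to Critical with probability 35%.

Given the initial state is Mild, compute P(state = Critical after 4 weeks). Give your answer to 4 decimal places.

Propagate the distribution vector 4 weeks from Mild.
After 0 weeks: (0.0000, 1.0000, 0.0000, 0.0000)
After 1 week: (0.3000, 0.2000, 0.3500, 0.1500)
After 2 weeks: (0.2400, 0.2825, 0.2325, 0.2450)
After 3 weeks: (0.2654, 0.2714, 0.2554, 0.2079)
After 4 weeks: (0.2588, 0.2724, 0.2521, 0.2167)
P(in Critical after 4 weeks) = 0.2588

0.2588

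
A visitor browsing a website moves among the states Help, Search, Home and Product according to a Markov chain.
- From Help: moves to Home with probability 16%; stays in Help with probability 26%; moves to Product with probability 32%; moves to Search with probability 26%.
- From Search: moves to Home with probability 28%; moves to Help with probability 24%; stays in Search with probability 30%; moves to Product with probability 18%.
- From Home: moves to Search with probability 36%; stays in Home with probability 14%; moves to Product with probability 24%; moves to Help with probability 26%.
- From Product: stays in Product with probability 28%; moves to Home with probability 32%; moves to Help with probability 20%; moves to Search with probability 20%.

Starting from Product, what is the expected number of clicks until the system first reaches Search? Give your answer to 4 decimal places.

3.9663

Let t(s) be the expected number of clicks to first reach Search from state s, with t(Search) = 0. Conditioning on the first click:
t(Help) = 1 + 0.26·t(Help) + 0.16·t(Home) + 0.32·t(Product)
t(Home) = 1 + 0.26·t(Help) + 0.14·t(Home) + 0.24·t(Product)
t(Product) = 1 + 0.2·t(Help) + 0.32·t(Home) + 0.28·t(Product)
Solving: t(Help) = 3.8060, t(Home) = 3.4203, t(Product) = 3.9663.
Expected clicks from Product to Search: 3.9663.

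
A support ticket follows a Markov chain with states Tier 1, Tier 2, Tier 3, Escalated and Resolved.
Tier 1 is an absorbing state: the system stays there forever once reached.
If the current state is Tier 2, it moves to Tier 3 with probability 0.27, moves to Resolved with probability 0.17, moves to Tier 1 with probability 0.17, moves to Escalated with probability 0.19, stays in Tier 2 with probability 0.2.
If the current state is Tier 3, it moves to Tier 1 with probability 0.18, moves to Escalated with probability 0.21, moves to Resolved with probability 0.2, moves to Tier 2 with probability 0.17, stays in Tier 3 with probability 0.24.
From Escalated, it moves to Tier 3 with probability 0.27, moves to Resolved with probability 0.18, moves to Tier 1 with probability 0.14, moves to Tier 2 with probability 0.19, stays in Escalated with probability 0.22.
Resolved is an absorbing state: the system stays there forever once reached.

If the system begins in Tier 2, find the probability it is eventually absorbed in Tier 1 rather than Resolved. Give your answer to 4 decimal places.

Let h(s) be the probability of absorption at Tier 1 starting from transient state s. Then h(Tier 1) = 1 and h(Resolved) = 0. By first-step analysis:
h(Tier 2) = 0.17·1 + 0.2·h(Tier 2) + 0.27·h(Tier 3) + 0.19·h(Escalated) + 0.17·0
h(Tier 3) = 0.18·1 + 0.17·h(Tier 2) + 0.24·h(Tier 3) + 0.21·h(Escalated) + 0.2·0
h(Escalated) = 0.14·1 + 0.19·h(Tier 2) + 0.27·h(Tier 3) + 0.22·h(Escalated) + 0.18·0
Solving: h(Tier 2) = 0.4808, h(Tier 3) = 0.4714, h(Escalated) = 0.4598.
Starting from Tier 2, the probability is 0.4808.

0.4808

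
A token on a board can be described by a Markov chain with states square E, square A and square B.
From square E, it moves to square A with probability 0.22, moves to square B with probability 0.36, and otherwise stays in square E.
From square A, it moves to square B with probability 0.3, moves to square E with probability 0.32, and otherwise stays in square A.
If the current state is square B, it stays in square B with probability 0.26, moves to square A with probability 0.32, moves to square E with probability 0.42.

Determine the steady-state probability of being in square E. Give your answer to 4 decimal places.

Let the stationary distribution be π with π = πP and π_1 + π_2 + π_3 = 1.
π_1 = 0.42·π_1 + 0.32·π_2 + 0.42·π_3
π_2 = 0.22·π_1 + 0.38·π_2 + 0.32·π_3
Solving with the normalization constraint gives π = (0.3901, 0.2989, 0.3110).
So the stationary probability of square E is 0.3901.

0.3901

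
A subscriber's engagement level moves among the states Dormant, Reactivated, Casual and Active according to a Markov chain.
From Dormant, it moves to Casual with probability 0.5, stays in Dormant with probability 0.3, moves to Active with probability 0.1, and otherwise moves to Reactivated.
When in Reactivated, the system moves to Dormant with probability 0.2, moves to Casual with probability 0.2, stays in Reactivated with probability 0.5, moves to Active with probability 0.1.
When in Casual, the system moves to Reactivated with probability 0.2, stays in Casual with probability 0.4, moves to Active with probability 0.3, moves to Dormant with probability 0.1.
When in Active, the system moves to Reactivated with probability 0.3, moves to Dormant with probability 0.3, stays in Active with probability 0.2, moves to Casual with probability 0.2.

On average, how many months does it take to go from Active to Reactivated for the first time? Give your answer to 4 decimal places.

4.5503

Let t(s) be the expected number of months to first reach Reactivated from state s, with t(Reactivated) = 0. Conditioning on the first month:
t(Dormant) = 1 + 0.3·t(Dormant) + 0.5·t(Casual) + 0.1·t(Active)
t(Casual) = 1 + 0.1·t(Dormant) + 0.4·t(Casual) + 0.3·t(Active)
t(Active) = 1 + 0.3·t(Dormant) + 0.2·t(Casual) + 0.2·t(Active)
Solving: t(Dormant) = 5.5556, t(Casual) = 4.8677, t(Active) = 4.5503.
Expected months from Active to Reactivated: 4.5503.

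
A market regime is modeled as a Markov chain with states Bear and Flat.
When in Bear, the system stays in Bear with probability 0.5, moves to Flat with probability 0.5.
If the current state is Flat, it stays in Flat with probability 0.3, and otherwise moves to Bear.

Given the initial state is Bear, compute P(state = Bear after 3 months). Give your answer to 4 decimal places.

0.5800

Propagate the distribution vector 3 months from Bear.
After 0 months: (1.0000, 0.0000)
After 1 month: (0.5000, 0.5000)
After 2 months: (0.6000, 0.4000)
After 3 months: (0.5800, 0.4200)
P(in Bear after 3 months) = 0.5800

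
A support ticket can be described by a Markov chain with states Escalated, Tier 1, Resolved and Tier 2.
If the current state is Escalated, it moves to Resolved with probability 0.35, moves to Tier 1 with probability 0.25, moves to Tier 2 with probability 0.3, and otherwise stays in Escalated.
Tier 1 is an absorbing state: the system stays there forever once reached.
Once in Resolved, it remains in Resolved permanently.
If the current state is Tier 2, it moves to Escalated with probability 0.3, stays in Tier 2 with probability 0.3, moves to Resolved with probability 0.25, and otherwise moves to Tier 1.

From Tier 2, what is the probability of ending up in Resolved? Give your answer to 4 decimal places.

0.6111

Let h(s) be the probability of absorption at Resolved starting from transient state s. Then h(Resolved) = 1 and h(Tier 1) = 0. By first-step analysis:
h(Escalated) = 0.1·h(Escalated) + 0.25·0 + 0.35·1 + 0.3·h(Tier 2)
h(Tier 2) = 0.3·h(Escalated) + 0.15·0 + 0.25·1 + 0.3·h(Tier 2)
Solving: h(Escalated) = 0.5926, h(Tier 2) = 0.6111.
Starting from Tier 2, the probability is 0.6111.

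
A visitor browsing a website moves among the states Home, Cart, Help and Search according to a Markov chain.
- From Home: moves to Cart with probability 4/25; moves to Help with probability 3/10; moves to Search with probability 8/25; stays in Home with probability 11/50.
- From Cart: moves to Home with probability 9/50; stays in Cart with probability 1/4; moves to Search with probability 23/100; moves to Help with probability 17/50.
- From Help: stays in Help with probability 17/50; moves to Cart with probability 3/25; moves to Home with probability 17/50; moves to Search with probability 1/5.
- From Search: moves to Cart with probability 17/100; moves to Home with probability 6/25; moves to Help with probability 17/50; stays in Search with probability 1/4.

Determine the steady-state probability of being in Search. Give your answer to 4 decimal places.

Let the stationary distribution be π with π = πP and π_1 + π_2 + π_3 + π_4 = 1.
π_1 = 0.22·π_1 + 0.18·π_2 + 0.34·π_3 + 0.24·π_4
π_2 = 0.16·π_1 + 0.25·π_2 + 0.12·π_3 + 0.17·π_4
π_3 = 0.3·π_1 + 0.34·π_2 + 0.34·π_3 + 0.34·π_4
Solving with the normalization constraint gives π = (0.2580, 0.1641, 0.3297, 0.2483).
So the stationary probability of Search is 0.2483.

0.2483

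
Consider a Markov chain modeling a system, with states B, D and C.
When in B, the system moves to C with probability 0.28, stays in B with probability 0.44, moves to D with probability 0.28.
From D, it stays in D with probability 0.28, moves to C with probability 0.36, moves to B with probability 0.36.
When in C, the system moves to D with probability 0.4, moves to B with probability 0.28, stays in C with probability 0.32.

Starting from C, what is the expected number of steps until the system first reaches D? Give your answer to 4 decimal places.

Let t(s) be the expected number of steps to first reach D from state s, with t(D) = 0. Conditioning on the first step:
t(B) = 1 + 0.44·t(B) + 0.28·t(C)
t(C) = 1 + 0.28·t(B) + 0.32·t(C)
Solving: t(B) = 3.1746, t(C) = 2.7778.
Expected steps from C to D: 2.7778.

2.7778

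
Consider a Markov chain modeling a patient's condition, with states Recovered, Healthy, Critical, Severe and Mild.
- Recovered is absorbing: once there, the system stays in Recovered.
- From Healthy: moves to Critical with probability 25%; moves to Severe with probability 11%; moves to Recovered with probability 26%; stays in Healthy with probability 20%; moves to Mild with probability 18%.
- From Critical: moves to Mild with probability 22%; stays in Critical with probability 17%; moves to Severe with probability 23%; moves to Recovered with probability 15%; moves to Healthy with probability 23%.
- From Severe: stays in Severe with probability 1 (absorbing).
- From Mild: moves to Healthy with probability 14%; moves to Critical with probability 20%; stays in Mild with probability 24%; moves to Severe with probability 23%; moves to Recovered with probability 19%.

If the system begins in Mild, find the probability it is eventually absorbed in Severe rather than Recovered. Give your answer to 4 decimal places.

Let h(s) be the probability of absorption at Severe starting from transient state s. Then h(Severe) = 1 and h(Recovered) = 0. By first-step analysis:
h(Healthy) = 0.26·0 + 0.2·h(Healthy) + 0.25·h(Critical) + 0.11·1 + 0.18·h(Mild)
h(Critical) = 0.15·0 + 0.23·h(Healthy) + 0.17·h(Critical) + 0.23·1 + 0.22·h(Mild)
h(Mild) = 0.19·0 + 0.14·h(Healthy) + 0.2·h(Critical) + 0.23·1 + 0.24·h(Mild)
Solving: h(Healthy) = 0.4206, h(Critical) = 0.5315, h(Mild) = 0.5200.
Starting from Mild, the probability is 0.5200.

0.5200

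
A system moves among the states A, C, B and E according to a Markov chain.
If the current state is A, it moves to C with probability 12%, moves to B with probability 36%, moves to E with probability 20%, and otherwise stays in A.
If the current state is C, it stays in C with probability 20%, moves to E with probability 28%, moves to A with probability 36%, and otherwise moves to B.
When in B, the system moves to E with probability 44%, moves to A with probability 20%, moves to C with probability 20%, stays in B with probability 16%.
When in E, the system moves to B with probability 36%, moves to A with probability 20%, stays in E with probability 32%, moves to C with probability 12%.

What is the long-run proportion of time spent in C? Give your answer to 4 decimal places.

0.1543

Let the stationary distribution be π with π = πP and π_1 + π_2 + π_3 + π_4 = 1.
π_1 = 0.32·π_1 + 0.36·π_2 + 0.2·π_3 + 0.2·π_4
π_2 = 0.12·π_1 + 0.2·π_2 + 0.2·π_3 + 0.12·π_4
π_3 = 0.36·π_1 + 0.16·π_2 + 0.16·π_3 + 0.36·π_4
Solving with the normalization constraint gives π = (0.2553, 0.1543, 0.2743, 0.3161).
So the stationary probability of C is 0.1543.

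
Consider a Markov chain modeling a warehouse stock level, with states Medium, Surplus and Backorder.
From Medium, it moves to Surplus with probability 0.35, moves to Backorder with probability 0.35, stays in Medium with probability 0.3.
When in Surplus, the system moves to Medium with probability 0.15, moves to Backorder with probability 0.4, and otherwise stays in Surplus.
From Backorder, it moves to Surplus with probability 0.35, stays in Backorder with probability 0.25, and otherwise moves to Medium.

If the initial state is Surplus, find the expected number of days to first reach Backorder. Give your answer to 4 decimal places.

Let t(s) be the expected number of days to first reach Backorder from state s, with t(Backorder) = 0. Conditioning on the first day:
t(Medium) = 1 + 0.3·t(Medium) + 0.35·t(Surplus)
t(Surplus) = 1 + 0.15·t(Medium) + 0.45·t(Surplus)
Solving: t(Medium) = 2.7068, t(Surplus) = 2.5564.
Expected days from Surplus to Backorder: 2.5564.

2.5564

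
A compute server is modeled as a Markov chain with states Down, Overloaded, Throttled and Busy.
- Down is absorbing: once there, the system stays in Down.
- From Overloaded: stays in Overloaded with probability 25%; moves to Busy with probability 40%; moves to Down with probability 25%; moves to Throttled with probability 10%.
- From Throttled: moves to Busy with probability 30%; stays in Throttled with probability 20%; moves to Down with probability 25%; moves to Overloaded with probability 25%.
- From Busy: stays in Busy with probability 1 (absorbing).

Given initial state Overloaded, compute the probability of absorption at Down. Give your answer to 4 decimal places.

0.3913

Let h(s) be the probability of absorption at Down starting from transient state s. Then h(Down) = 1 and h(Busy) = 0. By first-step analysis:
h(Overloaded) = 0.25·1 + 0.25·h(Overloaded) + 0.1·h(Throttled) + 0.4·0
h(Throttled) = 0.25·1 + 0.25·h(Overloaded) + 0.2·h(Throttled) + 0.3·0
Solving: h(Overloaded) = 0.3913, h(Throttled) = 0.4348.
Starting from Overloaded, the probability is 0.3913.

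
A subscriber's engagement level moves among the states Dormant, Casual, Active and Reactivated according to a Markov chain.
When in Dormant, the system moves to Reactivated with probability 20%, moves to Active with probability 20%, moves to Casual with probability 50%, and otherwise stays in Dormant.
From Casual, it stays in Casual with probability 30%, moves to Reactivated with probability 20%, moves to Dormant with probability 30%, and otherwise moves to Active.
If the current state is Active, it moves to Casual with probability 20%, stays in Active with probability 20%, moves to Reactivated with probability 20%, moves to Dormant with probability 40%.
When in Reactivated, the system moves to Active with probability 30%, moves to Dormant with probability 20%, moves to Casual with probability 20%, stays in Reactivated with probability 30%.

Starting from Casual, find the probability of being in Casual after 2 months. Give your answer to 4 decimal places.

Propagate the distribution vector 2 months from Casual.
After 0 months: (0.0000, 1.0000, 0.0000, 0.0000)
After 1 month: (0.3000, 0.3000, 0.2000, 0.2000)
After 2 months: (0.2400, 0.3200, 0.2200, 0.2200)
P(in Casual after 2 months) = 0.3200

0.3200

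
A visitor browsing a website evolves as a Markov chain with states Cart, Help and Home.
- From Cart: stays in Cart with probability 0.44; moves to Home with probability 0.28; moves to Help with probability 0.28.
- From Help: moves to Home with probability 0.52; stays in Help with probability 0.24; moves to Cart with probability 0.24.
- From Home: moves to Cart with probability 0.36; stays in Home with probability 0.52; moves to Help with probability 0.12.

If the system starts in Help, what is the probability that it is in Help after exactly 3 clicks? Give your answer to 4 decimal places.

0.1985

Propagate the distribution vector 3 clicks from Help.
After 0 clicks: (0.0000, 1.0000, 0.0000)
After 1 click: (0.2400, 0.2400, 0.5200)
After 2 clicks: (0.3504, 0.1872, 0.4624)
After 3 clicks: (0.3656, 0.1985, 0.4359)
P(in Help after 3 clicks) = 0.1985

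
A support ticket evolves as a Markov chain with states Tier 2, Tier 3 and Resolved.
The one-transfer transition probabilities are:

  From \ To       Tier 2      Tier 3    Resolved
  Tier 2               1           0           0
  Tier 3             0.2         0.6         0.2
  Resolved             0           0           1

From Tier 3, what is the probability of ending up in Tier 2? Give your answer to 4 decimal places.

0.5000

Let h(s) be the probability of absorption at Tier 2 starting from transient state s. Then h(Tier 2) = 1 and h(Resolved) = 0. By first-step analysis:
h(Tier 3) = 0.2·1 + 0.6·h(Tier 3) + 0.2·0
Solving: h(Tier 3) = 0.5000.
Starting from Tier 3, the probability is 0.5000.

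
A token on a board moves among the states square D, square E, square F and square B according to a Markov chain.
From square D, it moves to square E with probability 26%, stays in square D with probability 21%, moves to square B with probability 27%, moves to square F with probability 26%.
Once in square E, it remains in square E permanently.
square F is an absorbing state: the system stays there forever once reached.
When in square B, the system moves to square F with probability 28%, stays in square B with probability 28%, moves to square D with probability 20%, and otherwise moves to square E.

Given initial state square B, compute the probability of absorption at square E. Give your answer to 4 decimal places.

Let h(s) be the probability of absorption at square E starting from transient state s. Then h(square E) = 1 and h(square F) = 0. By first-step analysis:
h(square D) = 0.21·h(square D) + 0.26·1 + 0.26·0 + 0.27·h(square B)
h(square B) = 0.2·h(square D) + 0.24·1 + 0.28·0 + 0.28·h(square B)
Solving: h(square D) = 0.4895, h(square B) = 0.4693.
Starting from square B, the probability is 0.4693.

0.4693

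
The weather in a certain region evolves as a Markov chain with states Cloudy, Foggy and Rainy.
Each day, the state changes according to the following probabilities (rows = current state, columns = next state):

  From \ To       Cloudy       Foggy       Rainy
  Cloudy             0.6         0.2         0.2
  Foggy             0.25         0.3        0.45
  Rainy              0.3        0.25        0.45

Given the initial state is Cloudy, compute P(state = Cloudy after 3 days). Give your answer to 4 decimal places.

Propagate the distribution vector 3 days from Cloudy.
After 0 days: (1.0000, 0.0000, 0.0000)
After 1 day: (0.6000, 0.2000, 0.2000)
After 2 days: (0.4700, 0.2300, 0.3000)
After 3 days: (0.4295, 0.2380, 0.3325)
P(in Cloudy after 3 days) = 0.4295

0.4295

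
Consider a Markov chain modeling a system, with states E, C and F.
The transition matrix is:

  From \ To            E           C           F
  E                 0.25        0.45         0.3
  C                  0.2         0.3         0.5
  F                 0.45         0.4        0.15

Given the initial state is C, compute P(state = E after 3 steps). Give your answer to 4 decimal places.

Propagate the distribution vector 3 steps from C.
After 0 steps: (0.0000, 1.0000, 0.0000)
After 1 step: (0.2000, 0.3000, 0.5000)
After 2 steps: (0.3350, 0.3800, 0.2850)
After 3 steps: (0.2880, 0.3788, 0.3333)
P(in E after 3 steps) = 0.2880

0.2880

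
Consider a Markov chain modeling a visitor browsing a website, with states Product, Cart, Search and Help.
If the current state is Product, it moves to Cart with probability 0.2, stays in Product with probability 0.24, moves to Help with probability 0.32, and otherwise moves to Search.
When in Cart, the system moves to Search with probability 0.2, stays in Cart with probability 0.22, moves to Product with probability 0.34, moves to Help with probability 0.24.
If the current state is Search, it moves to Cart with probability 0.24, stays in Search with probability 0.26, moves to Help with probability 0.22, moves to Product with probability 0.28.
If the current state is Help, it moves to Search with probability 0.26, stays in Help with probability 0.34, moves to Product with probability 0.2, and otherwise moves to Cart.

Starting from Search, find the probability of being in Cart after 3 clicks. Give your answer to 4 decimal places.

Propagate the distribution vector 3 clicks from Search.
After 0 clicks: (0.0000, 0.0000, 1.0000, 0.0000)
After 1 click: (0.2800, 0.2400, 0.2600, 0.2200)
After 2 clicks: (0.2656, 0.2152, 0.2400, 0.2792)
After 3 clicks: (0.2600, 0.2139, 0.2418, 0.2844)
P(in Cart after 3 clicks) = 0.2139

0.2139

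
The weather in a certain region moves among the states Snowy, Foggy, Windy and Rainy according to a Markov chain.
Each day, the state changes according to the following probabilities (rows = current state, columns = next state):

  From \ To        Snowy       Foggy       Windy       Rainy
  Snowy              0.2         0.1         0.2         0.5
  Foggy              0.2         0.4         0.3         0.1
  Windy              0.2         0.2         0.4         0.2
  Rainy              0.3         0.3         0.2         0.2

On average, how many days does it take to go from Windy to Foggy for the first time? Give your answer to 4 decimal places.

4.8990

Let t(s) be the expected number of days to first reach Foggy from state s, with t(Foggy) = 0. Conditioning on the first day:
t(Snowy) = 1 + 0.2·t(Snowy) + 0.2·t(Windy) + 0.5·t(Rainy)
t(Windy) = 1 + 0.2·t(Snowy) + 0.4·t(Windy) + 0.2·t(Rainy)
t(Rainy) = 1 + 0.3·t(Snowy) + 0.2·t(Windy) + 0.2·t(Rainy)
Solving: t(Snowy) = 5.2525, t(Windy) = 4.8990, t(Rainy) = 4.4444.
Expected days from Windy to Foggy: 4.8990.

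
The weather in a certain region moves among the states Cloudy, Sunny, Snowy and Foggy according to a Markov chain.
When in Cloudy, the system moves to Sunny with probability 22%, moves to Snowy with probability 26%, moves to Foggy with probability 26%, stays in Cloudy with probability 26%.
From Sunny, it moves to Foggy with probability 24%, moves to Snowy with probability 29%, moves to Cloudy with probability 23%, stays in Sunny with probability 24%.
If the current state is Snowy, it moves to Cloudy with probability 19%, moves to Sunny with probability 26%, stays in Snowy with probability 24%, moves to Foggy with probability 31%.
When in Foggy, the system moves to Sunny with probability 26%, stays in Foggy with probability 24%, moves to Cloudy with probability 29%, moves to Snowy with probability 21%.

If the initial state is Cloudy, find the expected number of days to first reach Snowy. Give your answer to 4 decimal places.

Let t(s) be the expected number of days to first reach Snowy from state s, with t(Snowy) = 0. Conditioning on the first day:
t(Cloudy) = 1 + 0.26·t(Cloudy) + 0.22·t(Sunny) + 0.26·t(Foggy)
t(Sunny) = 1 + 0.23·t(Cloudy) + 0.24·t(Sunny) + 0.24·t(Foggy)
t(Foggy) = 1 + 0.29·t(Cloudy) + 0.26·t(Sunny) + 0.24·t(Foggy)
Solving: t(Cloudy) = 3.9289, t(Sunny) = 3.8048, t(Foggy) = 4.1166.
Expected days from Cloudy to Snowy: 3.9289.

3.9289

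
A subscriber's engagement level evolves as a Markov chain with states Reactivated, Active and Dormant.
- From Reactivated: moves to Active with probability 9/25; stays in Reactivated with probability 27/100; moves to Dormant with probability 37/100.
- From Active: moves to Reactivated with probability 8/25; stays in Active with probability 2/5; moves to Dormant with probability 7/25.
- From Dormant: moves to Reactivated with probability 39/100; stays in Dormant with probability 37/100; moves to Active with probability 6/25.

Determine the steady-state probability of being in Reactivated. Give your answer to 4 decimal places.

Let the stationary distribution be π with π = πP and π_1 + π_2 + π_3 = 1.
π_1 = 0.27·π_1 + 0.32·π_2 + 0.39·π_3
π_2 = 0.36·π_1 + 0.4·π_2 + 0.24·π_3
Solving with the normalization constraint gives π = (0.3274, 0.3325, 0.3401).
So the stationary probability of Reactivated is 0.3274.

0.3274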